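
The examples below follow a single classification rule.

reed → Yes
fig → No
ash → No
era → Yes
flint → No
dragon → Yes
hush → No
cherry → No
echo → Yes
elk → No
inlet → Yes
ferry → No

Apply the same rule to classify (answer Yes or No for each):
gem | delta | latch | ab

No, Yes, No, No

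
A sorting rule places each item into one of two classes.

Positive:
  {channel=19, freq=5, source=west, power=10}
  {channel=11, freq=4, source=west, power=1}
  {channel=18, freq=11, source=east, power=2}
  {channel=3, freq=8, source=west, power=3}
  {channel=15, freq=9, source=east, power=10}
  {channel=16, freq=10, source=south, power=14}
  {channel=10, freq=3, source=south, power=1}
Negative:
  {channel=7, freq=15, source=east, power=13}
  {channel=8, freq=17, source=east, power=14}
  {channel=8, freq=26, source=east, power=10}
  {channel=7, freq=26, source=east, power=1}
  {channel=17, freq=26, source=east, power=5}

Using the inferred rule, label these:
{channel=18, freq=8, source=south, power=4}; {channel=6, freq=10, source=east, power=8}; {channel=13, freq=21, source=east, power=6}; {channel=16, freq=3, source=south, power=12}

Positive, Positive, Negative, Positive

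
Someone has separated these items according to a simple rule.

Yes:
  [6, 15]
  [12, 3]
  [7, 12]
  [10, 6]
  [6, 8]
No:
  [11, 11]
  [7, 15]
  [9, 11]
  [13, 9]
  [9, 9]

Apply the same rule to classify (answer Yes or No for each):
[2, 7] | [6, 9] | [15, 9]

Yes, Yes, No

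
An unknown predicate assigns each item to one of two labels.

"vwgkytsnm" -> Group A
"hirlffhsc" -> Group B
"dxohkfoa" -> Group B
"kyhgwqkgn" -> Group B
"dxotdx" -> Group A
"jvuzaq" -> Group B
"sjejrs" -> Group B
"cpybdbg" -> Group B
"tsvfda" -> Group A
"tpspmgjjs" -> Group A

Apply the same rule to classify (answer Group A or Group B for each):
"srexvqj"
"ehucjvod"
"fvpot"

Group B, Group B, Group A

One predicate separates the groups cleanly: contains 't'.
"srexvqj" → no 't' → Group B. "ehucjvod" → no 't' → Group B. "fvpot" → has 't' → Group A.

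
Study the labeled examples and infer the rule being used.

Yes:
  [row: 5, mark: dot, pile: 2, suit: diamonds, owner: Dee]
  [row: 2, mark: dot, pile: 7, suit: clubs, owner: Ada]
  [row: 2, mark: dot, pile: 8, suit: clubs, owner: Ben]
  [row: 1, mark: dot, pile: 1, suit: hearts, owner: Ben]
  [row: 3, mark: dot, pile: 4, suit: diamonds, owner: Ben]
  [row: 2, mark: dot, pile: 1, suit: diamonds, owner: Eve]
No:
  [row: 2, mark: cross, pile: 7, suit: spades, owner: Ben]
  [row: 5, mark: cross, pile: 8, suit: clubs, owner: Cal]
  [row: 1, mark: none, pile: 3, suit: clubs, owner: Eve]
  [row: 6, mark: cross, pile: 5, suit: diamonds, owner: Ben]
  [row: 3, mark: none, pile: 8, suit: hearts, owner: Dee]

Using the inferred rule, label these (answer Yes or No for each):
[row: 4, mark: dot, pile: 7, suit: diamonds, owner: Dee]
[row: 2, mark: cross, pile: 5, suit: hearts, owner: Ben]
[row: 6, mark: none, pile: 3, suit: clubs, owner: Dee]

Checking candidate rules against both groups, what survives is: mark is dot.
[row: 4, mark: dot, pile: 7, suit: diamonds, owner: Dee] → mark is dot → Yes.
[row: 2, mark: cross, pile: 5, suit: hearts, owner: Ben] → mark is cross → No.
[row: 6, mark: none, pile: 3, suit: clubs, owner: Dee] → mark is none → No.

Yes, No, No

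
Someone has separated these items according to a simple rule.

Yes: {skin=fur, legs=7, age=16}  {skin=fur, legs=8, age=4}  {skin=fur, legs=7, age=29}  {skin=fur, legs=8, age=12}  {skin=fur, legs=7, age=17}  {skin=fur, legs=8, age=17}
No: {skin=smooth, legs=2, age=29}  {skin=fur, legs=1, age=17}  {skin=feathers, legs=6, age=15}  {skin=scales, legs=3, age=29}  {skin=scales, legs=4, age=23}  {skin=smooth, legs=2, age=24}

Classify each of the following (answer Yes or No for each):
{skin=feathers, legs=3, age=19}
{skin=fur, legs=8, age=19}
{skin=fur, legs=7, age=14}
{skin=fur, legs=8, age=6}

Every 'Yes' example satisfies: legs ≥ 7. None of the 'No' examples do.

No, Yes, Yes, Yes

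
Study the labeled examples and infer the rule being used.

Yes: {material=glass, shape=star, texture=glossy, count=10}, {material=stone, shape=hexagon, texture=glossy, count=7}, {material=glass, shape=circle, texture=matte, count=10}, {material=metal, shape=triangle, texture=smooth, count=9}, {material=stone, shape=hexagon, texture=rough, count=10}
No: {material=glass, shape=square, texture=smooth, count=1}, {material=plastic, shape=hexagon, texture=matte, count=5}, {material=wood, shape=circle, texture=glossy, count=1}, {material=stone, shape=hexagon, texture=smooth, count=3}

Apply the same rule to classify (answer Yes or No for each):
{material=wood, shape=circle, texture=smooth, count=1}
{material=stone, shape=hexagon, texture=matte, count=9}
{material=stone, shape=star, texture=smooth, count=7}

No, Yes, Yes

Rule: count ≥ 7. This holds for each 'Yes' example and fails for each 'No' one.
{material=wood, shape=circle, texture=smooth, count=1}: No (count = 1). {material=stone, shape=hexagon, texture=matte, count=9}: Yes (count = 9). {material=stone, shape=star, texture=smooth, count=7}: Yes (count = 7).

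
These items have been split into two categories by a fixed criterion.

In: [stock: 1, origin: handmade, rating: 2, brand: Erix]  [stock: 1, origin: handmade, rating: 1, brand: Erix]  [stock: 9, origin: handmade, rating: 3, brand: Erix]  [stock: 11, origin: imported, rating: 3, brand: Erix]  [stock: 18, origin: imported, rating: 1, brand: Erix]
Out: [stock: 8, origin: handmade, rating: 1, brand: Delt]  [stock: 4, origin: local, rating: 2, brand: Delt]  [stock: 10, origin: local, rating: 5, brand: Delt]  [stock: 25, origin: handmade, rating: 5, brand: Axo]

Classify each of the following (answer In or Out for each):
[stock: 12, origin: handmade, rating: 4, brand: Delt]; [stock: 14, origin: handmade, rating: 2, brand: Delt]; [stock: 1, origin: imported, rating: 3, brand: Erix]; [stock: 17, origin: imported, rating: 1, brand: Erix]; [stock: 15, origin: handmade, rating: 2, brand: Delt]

A rule that fits every label: brand is Erix — true of each 'In' example, false of each 'Out' one.
[stock: 12, origin: handmade, rating: 4, brand: Delt]: Out (brand is Delt).
[stock: 14, origin: handmade, rating: 2, brand: Delt]: Out (brand is Delt).
[stock: 1, origin: imported, rating: 3, brand: Erix]: In (brand is Erix).
[stock: 17, origin: imported, rating: 1, brand: Erix]: In (brand is Erix).
[stock: 15, origin: handmade, rating: 2, brand: Delt]: Out (brand is Delt).

Out, Out, In, In, Out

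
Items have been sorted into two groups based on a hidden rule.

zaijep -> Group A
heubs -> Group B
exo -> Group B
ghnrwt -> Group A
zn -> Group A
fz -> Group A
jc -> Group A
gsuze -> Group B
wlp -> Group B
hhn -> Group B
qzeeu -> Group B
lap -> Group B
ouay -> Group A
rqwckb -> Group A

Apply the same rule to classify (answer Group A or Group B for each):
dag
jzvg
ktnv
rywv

Group B, Group A, Group A, Group A

'Group A' ⟺ even length.
dag: length 3, does not satisfy this → Group B.
jzvg: length 4, matches → Group A.
ktnv: length 4, matches → Group A.
rywv: length 4, matches → Group A.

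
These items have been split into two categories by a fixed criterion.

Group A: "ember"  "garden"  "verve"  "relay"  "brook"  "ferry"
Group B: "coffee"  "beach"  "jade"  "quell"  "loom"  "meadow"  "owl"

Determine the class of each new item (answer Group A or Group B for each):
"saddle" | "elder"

Group B, Group A

The common property of the 'Group A' items is: contains 'r'. No 'Group B' item has it.
"saddle": no 'r' — does not pass, so Group B. "elder": has 'r' — matches, so Group A.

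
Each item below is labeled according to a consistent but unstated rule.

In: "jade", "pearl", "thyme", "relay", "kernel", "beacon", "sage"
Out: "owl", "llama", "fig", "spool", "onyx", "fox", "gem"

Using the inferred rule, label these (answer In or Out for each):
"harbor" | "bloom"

The rule appears to be: length ≥ 4 AND contains 'e'.

Out, Out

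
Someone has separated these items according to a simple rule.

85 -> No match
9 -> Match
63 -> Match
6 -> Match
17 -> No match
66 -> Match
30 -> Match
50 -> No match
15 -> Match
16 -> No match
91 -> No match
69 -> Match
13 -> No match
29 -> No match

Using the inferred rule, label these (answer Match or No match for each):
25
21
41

No match, Match, No match

Looking at the examples, the only property every 'Match' case has and every 'No match' case lacks is: multiple of 3.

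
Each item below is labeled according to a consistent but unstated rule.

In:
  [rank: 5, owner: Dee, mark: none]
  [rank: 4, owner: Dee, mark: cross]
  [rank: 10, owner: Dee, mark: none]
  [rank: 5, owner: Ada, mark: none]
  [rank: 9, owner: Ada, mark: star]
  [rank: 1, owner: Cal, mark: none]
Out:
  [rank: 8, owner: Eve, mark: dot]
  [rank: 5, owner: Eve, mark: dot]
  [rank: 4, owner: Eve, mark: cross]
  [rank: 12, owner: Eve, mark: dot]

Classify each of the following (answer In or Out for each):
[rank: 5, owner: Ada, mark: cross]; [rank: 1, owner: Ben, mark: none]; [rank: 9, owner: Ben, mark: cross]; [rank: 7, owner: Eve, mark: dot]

In, In, In, Out

All 'In' examples share one property — owner is not Eve — and every 'Out' example lacks it.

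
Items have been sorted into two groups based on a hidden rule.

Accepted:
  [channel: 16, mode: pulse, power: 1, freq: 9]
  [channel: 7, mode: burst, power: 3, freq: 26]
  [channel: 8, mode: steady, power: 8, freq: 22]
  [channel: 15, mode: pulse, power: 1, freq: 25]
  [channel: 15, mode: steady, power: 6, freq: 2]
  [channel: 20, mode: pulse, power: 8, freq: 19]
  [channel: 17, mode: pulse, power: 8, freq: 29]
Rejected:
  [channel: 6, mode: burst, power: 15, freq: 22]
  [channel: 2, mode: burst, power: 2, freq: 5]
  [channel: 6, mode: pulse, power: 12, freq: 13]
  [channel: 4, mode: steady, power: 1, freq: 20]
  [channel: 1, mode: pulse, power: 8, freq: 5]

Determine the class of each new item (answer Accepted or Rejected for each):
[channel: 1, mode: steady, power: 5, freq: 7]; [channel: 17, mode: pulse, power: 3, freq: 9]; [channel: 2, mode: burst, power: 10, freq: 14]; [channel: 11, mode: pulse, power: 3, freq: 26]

Rejected, Accepted, Rejected, Accepted

The rule appears to be: channel ≥ 7.
Rejected: [channel: 1, mode: steady, power: 5, freq: 7], since channel = 1.
Accepted: [channel: 17, mode: pulse, power: 3, freq: 9], since channel = 17.
Rejected: [channel: 2, mode: burst, power: 10, freq: 14], since channel = 2.
Accepted: [channel: 11, mode: pulse, power: 3, freq: 26], since channel = 11.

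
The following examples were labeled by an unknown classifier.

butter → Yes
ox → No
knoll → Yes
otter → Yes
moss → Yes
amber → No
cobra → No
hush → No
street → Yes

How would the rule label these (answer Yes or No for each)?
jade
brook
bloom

No, Yes, Yes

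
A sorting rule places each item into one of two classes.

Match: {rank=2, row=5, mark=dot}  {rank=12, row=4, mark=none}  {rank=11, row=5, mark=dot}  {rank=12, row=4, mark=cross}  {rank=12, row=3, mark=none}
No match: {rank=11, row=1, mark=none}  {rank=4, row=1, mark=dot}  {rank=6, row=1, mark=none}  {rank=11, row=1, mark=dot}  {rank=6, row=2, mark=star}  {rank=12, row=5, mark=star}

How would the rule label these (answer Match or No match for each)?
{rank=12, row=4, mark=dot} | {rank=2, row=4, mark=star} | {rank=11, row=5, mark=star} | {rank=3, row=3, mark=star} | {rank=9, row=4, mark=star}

Match, No match, No match, No match, No match

All 'Match' examples share one property — mark is not star AND row ≥ 2 — and every 'No match' example lacks it.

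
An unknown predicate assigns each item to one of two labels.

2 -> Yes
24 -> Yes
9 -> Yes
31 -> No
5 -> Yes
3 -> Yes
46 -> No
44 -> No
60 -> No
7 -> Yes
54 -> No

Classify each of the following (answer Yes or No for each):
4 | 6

Yes, Yes

The distinguishing property — at most 24 — holds for all the 'Yes' cases and none of the 'No' cases.
4: Yes (4 ≤ 24). 6: Yes (6 ≤ 24).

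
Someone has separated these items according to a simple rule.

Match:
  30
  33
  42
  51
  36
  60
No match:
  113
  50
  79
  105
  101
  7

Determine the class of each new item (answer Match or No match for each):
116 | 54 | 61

No match, Match, No match

All 'Match' examples share one property — multiple of 3 AND at most 60 — and every 'No match' example lacks it.
116: 116 = 3·38 + 2, 116 > 60, lacks this property → No match.
54: 54 = 3·18, 54 ≤ 60, matches → Match.
61: 61 = 3·20 + 1, 61 > 60, lacks this property → No match.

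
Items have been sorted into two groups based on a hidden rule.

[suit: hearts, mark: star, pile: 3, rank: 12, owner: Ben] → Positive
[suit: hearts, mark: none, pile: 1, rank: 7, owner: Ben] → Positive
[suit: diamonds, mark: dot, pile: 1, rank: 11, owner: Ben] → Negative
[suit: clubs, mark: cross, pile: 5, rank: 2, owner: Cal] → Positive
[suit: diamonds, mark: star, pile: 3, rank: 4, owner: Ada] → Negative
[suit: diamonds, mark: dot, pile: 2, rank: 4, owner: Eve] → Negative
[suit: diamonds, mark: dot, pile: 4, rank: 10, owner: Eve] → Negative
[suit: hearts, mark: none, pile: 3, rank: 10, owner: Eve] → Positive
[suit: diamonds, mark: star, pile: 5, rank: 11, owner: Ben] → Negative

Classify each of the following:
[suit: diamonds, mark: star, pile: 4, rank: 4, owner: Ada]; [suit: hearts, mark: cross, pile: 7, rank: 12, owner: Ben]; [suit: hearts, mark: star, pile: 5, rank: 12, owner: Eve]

Negative, Positive, Positive

A rule that fits every label: suit is not diamonds — true of each 'Positive' example, false of each 'Negative' one.
[suit: diamonds, mark: star, pile: 4, rank: 4, owner: Ada]: suit is diamonds, fails the rule → Negative.
[suit: hearts, mark: cross, pile: 7, rank: 12, owner: Ben]: suit is hearts, qualifies → Positive.
[suit: hearts, mark: star, pile: 5, rank: 12, owner: Eve]: suit is hearts, qualifies → Positive.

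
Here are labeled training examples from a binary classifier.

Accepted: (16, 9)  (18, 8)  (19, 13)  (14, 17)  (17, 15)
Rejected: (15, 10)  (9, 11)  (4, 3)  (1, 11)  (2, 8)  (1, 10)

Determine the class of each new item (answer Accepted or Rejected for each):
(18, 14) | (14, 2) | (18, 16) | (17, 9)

Accepted, Rejected, Accepted, Accepted

The classifier is using: max ≥ 16.
(18, 14): Accepted (max 18). (14, 2): Rejected (max 14). (18, 16): Accepted (max 18). (17, 9): Accepted (max 17).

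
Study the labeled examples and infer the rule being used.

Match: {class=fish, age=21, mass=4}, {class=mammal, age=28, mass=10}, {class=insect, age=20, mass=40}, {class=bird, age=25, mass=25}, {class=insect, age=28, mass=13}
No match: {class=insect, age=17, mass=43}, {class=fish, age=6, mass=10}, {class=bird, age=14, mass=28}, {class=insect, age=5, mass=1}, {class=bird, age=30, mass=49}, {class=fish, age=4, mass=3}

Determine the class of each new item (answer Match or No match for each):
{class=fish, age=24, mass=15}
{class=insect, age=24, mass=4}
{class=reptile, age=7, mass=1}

Match, Match, No match

The simplest hypothesis consistent with all the labels is: age ≥ 20 AND age ≤ 28.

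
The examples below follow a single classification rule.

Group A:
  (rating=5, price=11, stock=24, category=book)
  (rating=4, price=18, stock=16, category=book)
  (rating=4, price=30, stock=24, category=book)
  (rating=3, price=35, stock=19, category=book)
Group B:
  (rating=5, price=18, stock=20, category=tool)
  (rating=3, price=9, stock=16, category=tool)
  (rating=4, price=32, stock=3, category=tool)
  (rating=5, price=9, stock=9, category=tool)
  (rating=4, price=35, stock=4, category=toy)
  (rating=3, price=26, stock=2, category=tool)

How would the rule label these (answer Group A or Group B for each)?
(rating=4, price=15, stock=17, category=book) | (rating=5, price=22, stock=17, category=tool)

The distinguishing property — category is book — holds for all the 'Group A' cases and none of the 'Group B' cases.
(rating=4, price=15, stock=17, category=book): category is book, fits → Group A. (rating=5, price=22, stock=17, category=tool): category is tool, doesn't match → Group B.

Group A, Group B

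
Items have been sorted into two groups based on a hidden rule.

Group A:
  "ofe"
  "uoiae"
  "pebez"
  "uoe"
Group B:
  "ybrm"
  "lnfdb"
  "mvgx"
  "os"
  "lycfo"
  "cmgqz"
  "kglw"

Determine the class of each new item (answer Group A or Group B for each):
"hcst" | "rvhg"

All 'Group A' examples share one property — contains 'e' — and every 'Group B' example lacks it.

Group B, Group B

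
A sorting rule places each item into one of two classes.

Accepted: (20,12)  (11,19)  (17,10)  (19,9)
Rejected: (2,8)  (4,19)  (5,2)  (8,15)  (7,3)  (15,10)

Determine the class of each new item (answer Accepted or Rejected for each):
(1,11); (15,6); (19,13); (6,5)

Rejected, Rejected, Accepted, Rejected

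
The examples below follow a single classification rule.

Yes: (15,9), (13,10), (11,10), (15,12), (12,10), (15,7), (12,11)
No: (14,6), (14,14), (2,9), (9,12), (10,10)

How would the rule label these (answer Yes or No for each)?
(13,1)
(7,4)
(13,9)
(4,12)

No, No, Yes, No

All 'Yes' examples share one property — first > second AND sum ≥ 21 — and every 'No' example lacks it.
(13,1): 13 > 1, 13+1 = 14 — doesn't match, so No.
(7,4): 7 > 4, 7+4 = 11 — doesn't match, so No.
(13,9): 13 > 9, 13+9 = 22 — matches, so Yes.
(4,12): 4 < 12, 4+12 = 16 — doesn't match, so No.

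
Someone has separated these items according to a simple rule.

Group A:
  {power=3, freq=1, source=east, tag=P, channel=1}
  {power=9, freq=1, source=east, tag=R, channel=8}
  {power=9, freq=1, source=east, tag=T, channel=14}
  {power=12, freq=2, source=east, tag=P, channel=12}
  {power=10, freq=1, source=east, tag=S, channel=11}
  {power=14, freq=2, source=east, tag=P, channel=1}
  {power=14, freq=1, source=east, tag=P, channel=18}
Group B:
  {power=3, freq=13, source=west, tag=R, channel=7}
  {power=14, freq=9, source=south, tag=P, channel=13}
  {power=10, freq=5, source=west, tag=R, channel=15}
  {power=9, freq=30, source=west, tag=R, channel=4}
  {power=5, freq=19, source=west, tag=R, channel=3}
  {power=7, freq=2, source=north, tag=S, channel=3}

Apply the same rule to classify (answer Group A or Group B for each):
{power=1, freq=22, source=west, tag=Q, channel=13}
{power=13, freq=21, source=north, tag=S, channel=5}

Group B, Group B

The distinguishing property — source is east — holds for all the 'Group A' cases and none of the 'Group B' cases.
{power=1, freq=22, source=west, tag=Q, channel=13}: Group B (source is west).
{power=13, freq=21, source=north, tag=S, channel=5}: Group B (source is north).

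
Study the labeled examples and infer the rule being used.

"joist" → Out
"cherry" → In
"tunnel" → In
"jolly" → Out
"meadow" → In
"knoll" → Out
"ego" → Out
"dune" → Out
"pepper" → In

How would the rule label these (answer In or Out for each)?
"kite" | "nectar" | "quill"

Out, In, Out

The classifier is using: length 6.
"kite" → length 4 → Out. "nectar" → length 6 → In. "quill" → length 5 → Out.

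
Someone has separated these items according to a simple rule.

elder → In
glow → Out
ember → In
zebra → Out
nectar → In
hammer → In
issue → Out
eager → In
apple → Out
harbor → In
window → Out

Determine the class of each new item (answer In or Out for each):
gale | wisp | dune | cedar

Out, Out, Out, In

Comparing the two groups points to one rule — ends with 'r'.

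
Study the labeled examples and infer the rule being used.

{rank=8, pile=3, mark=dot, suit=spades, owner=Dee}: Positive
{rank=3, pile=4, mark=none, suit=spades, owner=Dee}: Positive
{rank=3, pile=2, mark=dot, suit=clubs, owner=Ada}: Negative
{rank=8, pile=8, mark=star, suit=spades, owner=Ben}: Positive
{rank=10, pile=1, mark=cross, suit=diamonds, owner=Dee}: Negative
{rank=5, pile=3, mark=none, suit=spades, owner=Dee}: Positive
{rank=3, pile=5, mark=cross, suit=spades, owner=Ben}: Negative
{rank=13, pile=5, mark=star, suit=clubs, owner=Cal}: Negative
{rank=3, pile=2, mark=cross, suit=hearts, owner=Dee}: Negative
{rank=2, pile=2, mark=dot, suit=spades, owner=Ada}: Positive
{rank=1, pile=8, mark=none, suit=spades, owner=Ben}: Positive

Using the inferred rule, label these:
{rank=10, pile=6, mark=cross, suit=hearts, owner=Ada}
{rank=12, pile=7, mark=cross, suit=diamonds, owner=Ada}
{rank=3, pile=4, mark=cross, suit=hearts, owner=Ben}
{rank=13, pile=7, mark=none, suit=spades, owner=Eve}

One predicate separates the groups cleanly: suit is spades AND pile ≠ 5.
{rank=10, pile=6, mark=cross, suit=hearts, owner=Ada}: suit is hearts, pile = 6 — doesn't match, so Negative. {rank=12, pile=7, mark=cross, suit=diamonds, owner=Ada}: suit is diamonds, pile = 7 — doesn't match, so Negative. {rank=3, pile=4, mark=cross, suit=hearts, owner=Ben}: suit is hearts, pile = 4 — doesn't match, so Negative. {rank=13, pile=7, mark=none, suit=spades, owner=Eve}: suit is spades, pile = 7 — passes, so Positive.

Negative, Negative, Negative, Positive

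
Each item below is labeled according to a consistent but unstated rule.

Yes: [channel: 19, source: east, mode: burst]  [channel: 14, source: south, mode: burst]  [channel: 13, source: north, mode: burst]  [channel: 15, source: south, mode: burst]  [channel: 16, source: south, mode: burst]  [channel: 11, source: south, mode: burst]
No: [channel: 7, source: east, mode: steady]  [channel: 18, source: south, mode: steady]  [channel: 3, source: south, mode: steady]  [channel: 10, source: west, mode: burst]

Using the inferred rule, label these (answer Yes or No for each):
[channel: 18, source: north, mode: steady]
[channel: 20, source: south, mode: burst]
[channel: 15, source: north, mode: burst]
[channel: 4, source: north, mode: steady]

The classifier is using: mode is burst AND channel ≥ 11.
[channel: 18, source: north, mode: steady]: mode is steady, channel = 18 — fails this test, so No. [channel: 20, source: south, mode: burst]: mode is burst, channel = 20 — fits, so Yes. [channel: 15, source: north, mode: burst]: mode is burst, channel = 15 — fits, so Yes. [channel: 4, source: north, mode: steady]: mode is steady, channel = 4 — fails this test, so No.

No, Yes, Yes, No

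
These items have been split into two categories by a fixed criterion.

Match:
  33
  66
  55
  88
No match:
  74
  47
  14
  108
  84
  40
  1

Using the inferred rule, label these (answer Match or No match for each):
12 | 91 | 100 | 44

Comparing the two groups points to one rule — multiple of 11.
12: No match (12 = 11·1 + 1). 91: No match (91 = 11·8 + 3). 100: No match (100 = 11·9 + 1). 44: Match (44 = 11·4).

No match, No match, No match, Match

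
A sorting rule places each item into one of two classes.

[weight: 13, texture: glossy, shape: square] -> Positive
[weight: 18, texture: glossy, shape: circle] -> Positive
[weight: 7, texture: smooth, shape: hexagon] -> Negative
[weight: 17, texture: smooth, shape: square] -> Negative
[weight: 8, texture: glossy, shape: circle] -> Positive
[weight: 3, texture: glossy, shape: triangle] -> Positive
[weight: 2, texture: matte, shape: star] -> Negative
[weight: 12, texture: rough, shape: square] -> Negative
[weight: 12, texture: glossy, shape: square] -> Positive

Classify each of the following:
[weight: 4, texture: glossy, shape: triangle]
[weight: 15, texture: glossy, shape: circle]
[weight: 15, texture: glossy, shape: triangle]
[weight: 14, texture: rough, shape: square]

Positive, Positive, Positive, Negative

The classifier is using: texture is glossy.
[weight: 4, texture: glossy, shape: triangle] — texture is glossy, hence Positive.
[weight: 15, texture: glossy, shape: circle] — texture is glossy, hence Positive.
[weight: 15, texture: glossy, shape: triangle] — texture is glossy, hence Positive.
[weight: 14, texture: rough, shape: square] — texture is rough, hence Negative.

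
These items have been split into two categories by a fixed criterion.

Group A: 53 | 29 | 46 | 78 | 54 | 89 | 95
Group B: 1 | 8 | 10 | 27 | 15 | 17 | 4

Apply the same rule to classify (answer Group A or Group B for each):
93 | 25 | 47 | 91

Group A, Group B, Group A, Group A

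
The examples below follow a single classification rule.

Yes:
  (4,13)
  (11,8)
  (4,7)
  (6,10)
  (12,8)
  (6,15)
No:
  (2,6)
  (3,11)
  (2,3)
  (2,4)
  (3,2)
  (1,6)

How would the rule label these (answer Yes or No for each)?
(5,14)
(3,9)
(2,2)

The simplest hypothesis consistent with all the labels is: first ≥ 4.
(5,14) → first 5 → Yes. (3,9) → first 3 → No. (2,2) → first 2 → No.

Yes, No, No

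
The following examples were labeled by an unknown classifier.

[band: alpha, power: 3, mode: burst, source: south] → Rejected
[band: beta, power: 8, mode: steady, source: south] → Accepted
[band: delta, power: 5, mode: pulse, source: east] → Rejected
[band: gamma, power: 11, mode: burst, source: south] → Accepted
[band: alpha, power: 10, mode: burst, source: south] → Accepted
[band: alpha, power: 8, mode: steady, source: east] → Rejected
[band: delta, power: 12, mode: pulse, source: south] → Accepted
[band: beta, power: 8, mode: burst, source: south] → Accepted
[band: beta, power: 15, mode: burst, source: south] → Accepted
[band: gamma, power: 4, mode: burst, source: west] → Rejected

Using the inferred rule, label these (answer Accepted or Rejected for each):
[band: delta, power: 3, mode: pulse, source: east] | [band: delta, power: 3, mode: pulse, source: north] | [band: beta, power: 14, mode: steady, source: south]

Rejected, Rejected, Accepted

The simplest hypothesis consistent with all the labels is: source is south AND power ≥ 4.
[band: delta, power: 3, mode: pulse, source: east] — source is east, power = 3, hence Rejected. [band: delta, power: 3, mode: pulse, source: north] — source is north, power = 3, hence Rejected. [band: beta, power: 14, mode: steady, source: south] — source is south, power = 14, hence Accepted.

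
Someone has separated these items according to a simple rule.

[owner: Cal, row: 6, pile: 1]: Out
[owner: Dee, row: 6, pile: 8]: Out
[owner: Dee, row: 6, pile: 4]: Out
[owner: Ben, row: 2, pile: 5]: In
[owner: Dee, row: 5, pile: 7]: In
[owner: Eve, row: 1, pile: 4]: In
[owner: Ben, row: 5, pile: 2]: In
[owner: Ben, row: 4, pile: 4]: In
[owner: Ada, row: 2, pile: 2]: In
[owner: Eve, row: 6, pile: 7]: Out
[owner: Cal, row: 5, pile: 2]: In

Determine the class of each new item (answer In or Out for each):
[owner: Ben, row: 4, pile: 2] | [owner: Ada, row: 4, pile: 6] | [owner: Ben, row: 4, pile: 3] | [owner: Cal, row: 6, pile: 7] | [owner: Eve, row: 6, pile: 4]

In, In, In, Out, Out

A rule that fits every label: row ≤ 5 — true of each 'In' example, false of each 'Out' one.
[owner: Ben, row: 4, pile: 2]: In (row = 4).
[owner: Ada, row: 4, pile: 6]: In (row = 4).
[owner: Ben, row: 4, pile: 3]: In (row = 4).
[owner: Cal, row: 6, pile: 7]: Out (row = 6).
[owner: Eve, row: 6, pile: 4]: Out (row = 6).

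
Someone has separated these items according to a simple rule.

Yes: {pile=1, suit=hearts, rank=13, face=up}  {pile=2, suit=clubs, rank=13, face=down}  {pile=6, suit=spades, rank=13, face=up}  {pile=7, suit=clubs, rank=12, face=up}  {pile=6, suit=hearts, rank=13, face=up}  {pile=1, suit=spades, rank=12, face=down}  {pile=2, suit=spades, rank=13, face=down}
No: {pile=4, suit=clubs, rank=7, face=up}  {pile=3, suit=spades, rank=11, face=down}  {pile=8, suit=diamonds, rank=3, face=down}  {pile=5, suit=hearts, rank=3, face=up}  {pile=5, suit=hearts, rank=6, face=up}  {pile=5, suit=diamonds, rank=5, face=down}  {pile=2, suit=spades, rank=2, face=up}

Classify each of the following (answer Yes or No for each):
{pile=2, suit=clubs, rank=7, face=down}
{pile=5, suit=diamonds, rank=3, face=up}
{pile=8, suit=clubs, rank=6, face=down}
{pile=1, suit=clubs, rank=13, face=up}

No, No, No, Yes

The pattern is that an item is 'Yes' exactly when: rank ≥ 12.
{pile=2, suit=clubs, rank=7, face=down}: No (rank = 7). {pile=5, suit=diamonds, rank=3, face=up}: No (rank = 3). {pile=8, suit=clubs, rank=6, face=down}: No (rank = 6). {pile=1, suit=clubs, rank=13, face=up}: Yes (rank = 13).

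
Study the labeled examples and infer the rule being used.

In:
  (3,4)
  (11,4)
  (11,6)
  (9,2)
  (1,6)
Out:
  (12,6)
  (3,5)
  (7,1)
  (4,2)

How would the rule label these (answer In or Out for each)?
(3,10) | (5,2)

The common property of the 'In' items is: sum is odd. No 'Out' item has it.
(3,10) → 3+10 = 13 → In. (5,2) → 5+2 = 7 → In.

In, In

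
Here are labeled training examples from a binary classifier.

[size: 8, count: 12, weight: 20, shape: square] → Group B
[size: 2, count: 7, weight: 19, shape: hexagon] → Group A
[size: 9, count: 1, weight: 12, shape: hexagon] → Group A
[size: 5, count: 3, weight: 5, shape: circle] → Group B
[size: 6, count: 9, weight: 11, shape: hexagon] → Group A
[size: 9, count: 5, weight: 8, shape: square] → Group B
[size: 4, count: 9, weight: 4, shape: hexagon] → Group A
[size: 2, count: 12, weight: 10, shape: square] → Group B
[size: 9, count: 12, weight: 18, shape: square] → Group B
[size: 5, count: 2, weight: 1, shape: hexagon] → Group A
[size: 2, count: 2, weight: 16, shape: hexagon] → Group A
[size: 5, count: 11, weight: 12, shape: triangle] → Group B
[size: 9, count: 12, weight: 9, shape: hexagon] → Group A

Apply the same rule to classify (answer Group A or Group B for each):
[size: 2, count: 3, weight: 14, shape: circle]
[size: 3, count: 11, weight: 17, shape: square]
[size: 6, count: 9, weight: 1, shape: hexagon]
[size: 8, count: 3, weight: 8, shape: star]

Group B, Group B, Group A, Group B

Looking at the examples, the only property every 'Group A' case has and every 'Group B' case lacks is: shape is hexagon.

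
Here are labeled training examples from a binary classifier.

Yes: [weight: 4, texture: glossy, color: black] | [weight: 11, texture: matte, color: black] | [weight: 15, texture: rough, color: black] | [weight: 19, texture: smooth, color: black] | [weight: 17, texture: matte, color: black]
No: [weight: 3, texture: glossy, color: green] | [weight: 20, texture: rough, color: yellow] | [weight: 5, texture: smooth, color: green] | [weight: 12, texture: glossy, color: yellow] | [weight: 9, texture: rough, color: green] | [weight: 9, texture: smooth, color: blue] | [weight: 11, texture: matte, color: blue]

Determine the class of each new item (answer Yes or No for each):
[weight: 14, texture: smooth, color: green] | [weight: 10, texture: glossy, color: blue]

No, No

Every 'Yes' example satisfies: color is black. None of the 'No' examples do.
[weight: 14, texture: smooth, color: green] — color is green, hence No.
[weight: 10, texture: glossy, color: blue] — color is blue, hence No.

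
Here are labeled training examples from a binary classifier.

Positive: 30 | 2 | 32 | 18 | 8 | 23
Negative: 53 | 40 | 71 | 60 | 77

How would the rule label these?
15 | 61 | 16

Positive, Negative, Positive

The distinguishing property — at most 32 — holds for all the 'Positive' cases and none of the 'Negative' cases.
15 — 15 ≤ 32, hence Positive.
61 — 61 > 32, hence Negative.
16 — 16 ≤ 32, hence Positive.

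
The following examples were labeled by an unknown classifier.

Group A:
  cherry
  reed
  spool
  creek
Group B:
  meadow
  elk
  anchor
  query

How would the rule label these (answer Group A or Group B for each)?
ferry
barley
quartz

Group A, Group B, Group B

One predicate separates the groups cleanly: has a double letter.
ferry: 'rr' doubled — qualifies, so Group A.
barley: no doubled letter — does not satisfy this, so Group B.
quartz: no doubled letter — does not satisfy this, so Group B.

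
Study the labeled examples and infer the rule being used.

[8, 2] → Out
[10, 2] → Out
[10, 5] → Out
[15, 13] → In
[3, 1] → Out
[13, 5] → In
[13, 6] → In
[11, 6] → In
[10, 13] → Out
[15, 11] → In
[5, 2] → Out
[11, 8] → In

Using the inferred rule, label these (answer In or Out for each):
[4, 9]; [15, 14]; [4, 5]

Out, In, Out

The classifier is using: first ≥ 11.
[4, 9] → first 4 → Out. [15, 14] → first 15 → In. [4, 5] → first 4 → Out.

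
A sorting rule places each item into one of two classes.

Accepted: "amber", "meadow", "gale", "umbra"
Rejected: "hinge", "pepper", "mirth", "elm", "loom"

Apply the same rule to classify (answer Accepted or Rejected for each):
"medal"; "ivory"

All 'Accepted' examples share one property — contains 'a' — and every 'Rejected' example lacks it.
"medal" — has 'a', hence Accepted. "ivory" — no 'a', hence Rejected.

Accepted, Rejected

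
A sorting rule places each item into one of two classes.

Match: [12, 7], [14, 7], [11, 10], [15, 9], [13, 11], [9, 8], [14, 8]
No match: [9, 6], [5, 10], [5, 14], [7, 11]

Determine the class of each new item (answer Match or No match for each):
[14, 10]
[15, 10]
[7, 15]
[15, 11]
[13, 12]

The common property of the 'Match' items is: first > second AND sum ≥ 17. No 'No match' item has it.
[14, 10]: 14 > 10, 14+10 = 24 — satisfies this, so Match. [15, 10]: 15 > 10, 15+10 = 25 — satisfies this, so Match. [7, 15]: 7 < 15, 7+15 = 22 — lacks this property, so No match. [15, 11]: 15 > 11, 15+11 = 26 — satisfies this, so Match. [13, 12]: 13 > 12, 13+12 = 25 — satisfies this, so Match.

Match, Match, No match, Match, Match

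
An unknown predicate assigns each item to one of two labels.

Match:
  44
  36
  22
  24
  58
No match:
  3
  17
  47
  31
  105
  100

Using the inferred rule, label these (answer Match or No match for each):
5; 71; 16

No match, No match, Match

Rule: even AND at most 58. This holds for each 'Match' example and fails for each 'No match' one.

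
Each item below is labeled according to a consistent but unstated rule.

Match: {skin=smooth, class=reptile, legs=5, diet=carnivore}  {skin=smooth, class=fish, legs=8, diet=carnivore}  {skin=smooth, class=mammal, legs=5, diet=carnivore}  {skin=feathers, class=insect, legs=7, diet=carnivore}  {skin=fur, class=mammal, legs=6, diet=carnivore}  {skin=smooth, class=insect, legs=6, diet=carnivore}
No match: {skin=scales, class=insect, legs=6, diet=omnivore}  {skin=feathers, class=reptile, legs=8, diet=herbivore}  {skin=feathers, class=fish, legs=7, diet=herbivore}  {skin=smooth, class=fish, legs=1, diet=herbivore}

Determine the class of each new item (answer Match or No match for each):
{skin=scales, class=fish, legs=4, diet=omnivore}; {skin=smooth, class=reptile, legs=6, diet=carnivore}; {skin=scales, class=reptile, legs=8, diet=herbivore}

No match, Match, No match

Checking candidate rules against both groups, what survives is: diet is carnivore.
{skin=scales, class=fish, legs=4, diet=omnivore}: diet is omnivore, lacks this property → No match.
{skin=smooth, class=reptile, legs=6, diet=carnivore}: diet is carnivore, meets the rule → Match.
{skin=scales, class=reptile, legs=8, diet=herbivore}: diet is herbivore, lacks this property → No match.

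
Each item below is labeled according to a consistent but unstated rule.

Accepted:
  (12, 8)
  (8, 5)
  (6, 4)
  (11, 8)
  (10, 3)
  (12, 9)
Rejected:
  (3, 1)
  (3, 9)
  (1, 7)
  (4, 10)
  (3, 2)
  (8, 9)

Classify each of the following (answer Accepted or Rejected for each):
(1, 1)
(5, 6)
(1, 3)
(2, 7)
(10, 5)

The classifier is using: first > second AND sum ≥ 8.
(1, 1): 1 = 1, 1+1 = 2 — does not satisfy this, so Rejected. (5, 6): 5 < 6, 5+6 = 11 — does not satisfy this, so Rejected. (1, 3): 1 < 3, 1+3 = 4 — does not satisfy this, so Rejected. (2, 7): 2 < 7, 2+7 = 9 — does not satisfy this, so Rejected. (10, 5): 10 > 5, 10+5 = 15 — passes, so Accepted.

Rejected, Rejected, Rejected, Rejected, Accepted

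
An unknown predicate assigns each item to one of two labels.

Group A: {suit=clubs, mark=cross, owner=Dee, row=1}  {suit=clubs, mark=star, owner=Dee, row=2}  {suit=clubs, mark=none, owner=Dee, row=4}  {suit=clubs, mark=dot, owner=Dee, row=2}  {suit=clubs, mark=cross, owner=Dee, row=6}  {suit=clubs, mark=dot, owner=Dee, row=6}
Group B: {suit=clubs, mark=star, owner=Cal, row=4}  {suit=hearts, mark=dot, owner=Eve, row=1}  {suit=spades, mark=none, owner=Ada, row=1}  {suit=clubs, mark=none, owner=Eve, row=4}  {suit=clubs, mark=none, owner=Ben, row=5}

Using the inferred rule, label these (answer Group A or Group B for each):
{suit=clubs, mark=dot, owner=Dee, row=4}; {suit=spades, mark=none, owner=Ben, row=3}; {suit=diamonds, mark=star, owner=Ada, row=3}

Group A, Group B, Group B

Checking candidate rules against both groups, what survives is: owner is Dee.
Group A: {suit=clubs, mark=dot, owner=Dee, row=4}, since owner is Dee.
Group B: {suit=spades, mark=none, owner=Ben, row=3}, since owner is Ben.
Group B: {suit=diamonds, mark=star, owner=Ada, row=3}, since owner is Ada.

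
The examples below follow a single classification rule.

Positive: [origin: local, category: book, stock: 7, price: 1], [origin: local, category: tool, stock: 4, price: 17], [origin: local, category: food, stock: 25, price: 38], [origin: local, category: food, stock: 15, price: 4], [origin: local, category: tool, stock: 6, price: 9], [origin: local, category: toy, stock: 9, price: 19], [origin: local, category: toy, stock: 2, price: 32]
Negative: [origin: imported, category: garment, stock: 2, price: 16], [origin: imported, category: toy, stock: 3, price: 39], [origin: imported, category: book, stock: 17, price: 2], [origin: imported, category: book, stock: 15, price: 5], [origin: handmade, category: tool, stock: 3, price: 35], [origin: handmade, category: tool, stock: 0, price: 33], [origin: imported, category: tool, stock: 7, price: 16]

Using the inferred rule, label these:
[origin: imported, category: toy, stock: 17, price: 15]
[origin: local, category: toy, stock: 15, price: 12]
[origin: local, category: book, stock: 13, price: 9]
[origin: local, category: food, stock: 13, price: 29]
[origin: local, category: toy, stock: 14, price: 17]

Negative, Positive, Positive, Positive, Positive

The pattern is that an item is 'Positive' exactly when: origin is local.
[origin: imported, category: toy, stock: 17, price: 15] → origin is imported → Negative. [origin: local, category: toy, stock: 15, price: 12] → origin is local → Positive. [origin: local, category: book, stock: 13, price: 9] → origin is local → Positive. [origin: local, category: food, stock: 13, price: 29] → origin is local → Positive. [origin: local, category: toy, stock: 14, price: 17] → origin is local → Positive.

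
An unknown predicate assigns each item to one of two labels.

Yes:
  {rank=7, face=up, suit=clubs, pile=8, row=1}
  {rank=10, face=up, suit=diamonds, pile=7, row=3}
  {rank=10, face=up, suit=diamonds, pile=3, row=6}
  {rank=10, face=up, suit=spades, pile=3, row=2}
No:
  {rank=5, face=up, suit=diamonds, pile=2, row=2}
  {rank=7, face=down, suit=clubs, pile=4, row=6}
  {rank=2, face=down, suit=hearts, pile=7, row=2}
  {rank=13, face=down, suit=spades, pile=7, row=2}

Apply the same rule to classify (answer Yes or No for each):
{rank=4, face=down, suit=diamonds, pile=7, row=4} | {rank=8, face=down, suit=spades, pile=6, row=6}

Every 'Yes' example satisfies: face is up AND pile ≥ 3. None of the 'No' examples do.
{rank=4, face=down, suit=diamonds, pile=7, row=4}: face is down, pile = 7, does not satisfy this → No. {rank=8, face=down, suit=spades, pile=6, row=6}: face is down, pile = 6, does not satisfy this → No.

No, No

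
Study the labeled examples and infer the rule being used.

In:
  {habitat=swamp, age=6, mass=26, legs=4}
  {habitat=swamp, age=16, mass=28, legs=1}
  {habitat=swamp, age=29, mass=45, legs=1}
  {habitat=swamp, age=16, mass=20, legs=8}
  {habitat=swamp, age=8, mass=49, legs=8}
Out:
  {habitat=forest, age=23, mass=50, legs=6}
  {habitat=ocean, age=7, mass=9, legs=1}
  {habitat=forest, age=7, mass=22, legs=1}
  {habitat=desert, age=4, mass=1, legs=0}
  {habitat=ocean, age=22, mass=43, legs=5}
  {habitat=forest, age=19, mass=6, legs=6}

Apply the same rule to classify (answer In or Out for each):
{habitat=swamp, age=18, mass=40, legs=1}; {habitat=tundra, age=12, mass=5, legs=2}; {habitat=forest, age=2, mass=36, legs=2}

In, Out, Out

The common property of the 'In' items is: habitat is swamp. No 'Out' item has it.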